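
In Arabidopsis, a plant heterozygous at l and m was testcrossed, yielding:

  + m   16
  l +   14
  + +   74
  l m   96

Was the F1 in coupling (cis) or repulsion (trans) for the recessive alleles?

The two most frequent classes are + + (74) and l m (96); these are the parental (non-recombinant) types.
So the F1 carried + + on one chromosome and l m on the other — the recessive alleles are on the same chromosome (cis / coupling).

cis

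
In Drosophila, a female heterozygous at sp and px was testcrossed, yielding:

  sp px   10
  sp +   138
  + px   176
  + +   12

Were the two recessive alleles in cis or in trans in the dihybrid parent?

The two most frequent classes are + px (176) and sp + (138); these are the parental (non-recombinant) types.
So the F1 carried + px on one chromosome and sp + on the other — the recessive alleles are on opposite chromosomes (trans / repulsion).

trans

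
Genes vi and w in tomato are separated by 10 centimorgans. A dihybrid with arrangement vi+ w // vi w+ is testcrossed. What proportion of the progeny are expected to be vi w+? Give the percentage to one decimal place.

45.0%

A map distance of 10 centimorgans corresponds to a recombination frequency of 0.100.
The F1 is vi+ w / vi w+, so vi w+ is a parental gamete class with expected frequency (1 − r)/2 = 0.900/2 = 0.4500.
That is 0.4500 = 45.0% of the progeny.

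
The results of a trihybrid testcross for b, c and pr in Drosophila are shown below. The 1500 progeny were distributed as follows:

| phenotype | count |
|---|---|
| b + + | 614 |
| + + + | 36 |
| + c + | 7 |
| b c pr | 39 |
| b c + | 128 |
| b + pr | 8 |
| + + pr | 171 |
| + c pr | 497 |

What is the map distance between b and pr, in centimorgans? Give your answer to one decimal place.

The two most frequent reciprocal classes, + c pr and b + +, are the parental types, so the F1 was + c pr / b + +.
The two rarest classes, + c + and b + pr, are the double crossovers. Comparing them with the parentals, only the pr allele has switched, so pr is the middle locus and the order is c – pr – b.
Crossovers in the pr–b interval produce the single-crossover classes b c pr and + + + (39 + 36 = 75) plus the double crossovers (15).
RF(pr–b) = (75 + 15) / 1500 = 90/1500 = 0.0600 → 6.0 centimorgans.

6.0 centimorgans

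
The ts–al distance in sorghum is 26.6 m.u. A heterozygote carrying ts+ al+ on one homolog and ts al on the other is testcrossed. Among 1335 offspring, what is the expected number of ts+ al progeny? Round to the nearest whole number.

178

A map distance of 26.6 m.u. corresponds to a recombination frequency of 0.266.
The F1 is ts+ al+ / ts al, so ts+ al is a recombinant gamete class with expected frequency r/2 = 0.266/2 = 0.1330.
Expected number = 0.1330 × 1335 = 177.56 ≈ 178.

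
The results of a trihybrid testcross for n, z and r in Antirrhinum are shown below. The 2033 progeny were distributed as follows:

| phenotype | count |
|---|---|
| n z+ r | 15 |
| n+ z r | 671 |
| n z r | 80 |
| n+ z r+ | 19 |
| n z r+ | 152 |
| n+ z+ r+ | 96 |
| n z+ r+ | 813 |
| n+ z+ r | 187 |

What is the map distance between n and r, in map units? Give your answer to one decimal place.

10.3 map units

The two most frequent reciprocal classes, n z+ r+ and n+ z r, are the parental types, so the F1 was n z+ r+ / n+ z r.
The two rarest classes, n z+ r and n+ z r+, are the double crossovers. Comparing them with the parentals, only the r allele has switched, so r is the middle locus and the order is z – r – n.
Crossovers in the r–n interval produce the single-crossover classes n+ z+ r+ and n z r (96 + 80 = 176) plus the double crossovers (34).
RF(r–n) = (176 + 34) / 2033 = 210/2033 = 0.1033 → 10.3 map units.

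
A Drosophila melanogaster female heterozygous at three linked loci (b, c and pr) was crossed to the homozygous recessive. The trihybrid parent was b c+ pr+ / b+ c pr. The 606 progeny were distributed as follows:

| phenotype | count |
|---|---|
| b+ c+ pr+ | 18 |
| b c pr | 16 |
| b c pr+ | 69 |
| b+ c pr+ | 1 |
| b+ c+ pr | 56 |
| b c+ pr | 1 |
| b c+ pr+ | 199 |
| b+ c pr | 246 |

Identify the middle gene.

pr

The two rarest classes, b c+ pr and b+ c pr+, are the double crossovers. Comparing them with the parentals, only the pr allele has switched, so pr is the middle locus and the order is b – pr – c.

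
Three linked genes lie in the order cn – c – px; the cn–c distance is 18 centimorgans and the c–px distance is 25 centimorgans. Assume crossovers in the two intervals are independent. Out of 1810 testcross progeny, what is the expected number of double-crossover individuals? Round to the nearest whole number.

Map distances give recombination frequencies of 0.180 and 0.250 for the two intervals.
With no interference, expected double-crossover frequency = 0.180 × 0.250 = 0.04500.
Expected number = 0.04500 × 1810 = 81.45 ≈ 81.

81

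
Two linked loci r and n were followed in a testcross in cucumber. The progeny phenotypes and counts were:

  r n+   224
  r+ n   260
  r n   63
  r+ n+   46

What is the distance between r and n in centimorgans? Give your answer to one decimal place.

18.4 centimorgans

The two most frequent classes, r+ n (260) and r n+ (224), are the parental types, so the F1 was r+ n / r n+.
The recombinant classes are r+ n+ and r n: 46 + 63 = 109.
Recombination frequency = 109/593 = 0.1838 ≈ 18.4%, i.e. 18.4 centimorgans.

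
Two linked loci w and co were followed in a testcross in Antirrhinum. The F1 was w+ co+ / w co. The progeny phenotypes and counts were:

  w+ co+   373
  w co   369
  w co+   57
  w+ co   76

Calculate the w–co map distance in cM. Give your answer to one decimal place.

The recombinant classes are w+ co and w co+: 76 + 57 = 133.
Recombination frequency = 133/875 = 0.1520 ≈ 15.2%, i.e. 15.2 cM.

15.2 cM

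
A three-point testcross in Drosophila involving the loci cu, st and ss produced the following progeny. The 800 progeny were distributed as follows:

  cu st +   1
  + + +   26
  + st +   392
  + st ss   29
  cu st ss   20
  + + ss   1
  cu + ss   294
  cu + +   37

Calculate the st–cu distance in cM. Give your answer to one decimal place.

The two most frequent reciprocal classes, cu + ss and + st +, are the parental types, so the F1 was cu + ss / + st +.
The two rarest classes, + + ss and cu st +, are the double crossovers. Comparing them with the parentals, only the cu allele has switched, so cu is the middle locus and the order is ss – cu – st.
Crossovers in the cu–st interval produce the single-crossover classes cu st ss and + + + (20 + 26 = 46) plus the double crossovers (2).
RF(cu–st) = (46 + 2) / 800 = 48/800 = 0.0600 → 6.0 cM.

6.0 cM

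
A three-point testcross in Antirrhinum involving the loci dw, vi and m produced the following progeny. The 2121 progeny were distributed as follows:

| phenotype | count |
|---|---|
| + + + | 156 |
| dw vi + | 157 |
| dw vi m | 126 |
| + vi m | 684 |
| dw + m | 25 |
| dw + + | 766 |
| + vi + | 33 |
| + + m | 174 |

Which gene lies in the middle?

m

The two most frequent reciprocal classes, + vi m and dw + +, are the parental types, so the F1 was + vi m / dw + +.
The two rarest classes, + vi + and dw + m, are the double crossovers. Comparing them with the parentals, only the m allele has switched, so m is the middle locus and the order is vi – m – dw.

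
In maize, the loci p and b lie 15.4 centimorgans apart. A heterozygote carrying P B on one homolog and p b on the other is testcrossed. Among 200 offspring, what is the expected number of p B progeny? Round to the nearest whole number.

15

A map distance of 15.4 centimorgans corresponds to a recombination frequency of 0.154.
The F1 is P B / p b, so p B is a recombinant gamete class with expected frequency r/2 = 0.154/2 = 0.0770.
Expected number = 0.0770 × 200 = 15.40 ≈ 15.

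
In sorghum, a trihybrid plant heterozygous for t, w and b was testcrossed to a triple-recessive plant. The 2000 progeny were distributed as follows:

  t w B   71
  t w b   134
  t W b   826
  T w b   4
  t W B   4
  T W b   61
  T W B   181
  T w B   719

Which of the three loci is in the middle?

The two most frequent reciprocal classes, T w B and t W b, are the parental types, so the F1 was T w B / t W b.
The two rarest classes, T w b and t W B, are the double crossovers. Comparing them with the parentals, only the b allele has switched, so b is the middle locus and the order is t – b – w.

b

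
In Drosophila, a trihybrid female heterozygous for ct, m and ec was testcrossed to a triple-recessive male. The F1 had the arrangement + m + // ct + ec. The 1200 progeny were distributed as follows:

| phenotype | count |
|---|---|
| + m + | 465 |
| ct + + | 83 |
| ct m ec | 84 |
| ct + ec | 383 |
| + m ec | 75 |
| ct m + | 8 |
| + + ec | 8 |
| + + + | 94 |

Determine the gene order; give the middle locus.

The two rarest classes, ct m + and + + ec, are the double crossovers. Comparing them with the parentals, only the ct allele has switched, so ct is the middle locus and the order is ec – ct – m.

ct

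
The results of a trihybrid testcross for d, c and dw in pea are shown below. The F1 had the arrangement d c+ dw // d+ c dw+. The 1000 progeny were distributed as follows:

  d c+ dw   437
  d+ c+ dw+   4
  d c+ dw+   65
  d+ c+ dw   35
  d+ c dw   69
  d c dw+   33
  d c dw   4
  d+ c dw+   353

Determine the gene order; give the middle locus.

c

The two rarest classes, d c dw and d+ c+ dw+, are the double crossovers. Comparing them with the parentals, only the c allele has switched, so c is the middle locus and the order is dw – c – d.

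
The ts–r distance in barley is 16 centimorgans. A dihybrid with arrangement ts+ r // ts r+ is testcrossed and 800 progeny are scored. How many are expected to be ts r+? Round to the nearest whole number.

A map distance of 16 centimorgans corresponds to a recombination frequency of 0.160.
The F1 is ts+ r / ts r+, so ts r+ is a parental gamete class with expected frequency (1 − r)/2 = 0.840/2 = 0.4200.
Expected number = 0.4200 × 800 = 336.00 ≈ 336.

336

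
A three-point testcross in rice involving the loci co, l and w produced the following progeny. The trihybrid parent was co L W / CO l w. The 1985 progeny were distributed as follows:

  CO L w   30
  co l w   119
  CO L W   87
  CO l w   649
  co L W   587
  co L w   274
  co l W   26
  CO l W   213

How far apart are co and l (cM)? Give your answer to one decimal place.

The two rarest classes, co l W and CO L w, are the double crossovers. Comparing them with the parentals, only the l allele has switched, so l is the middle locus and the order is co – l – w.
Crossovers in the co–l interval produce the single-crossover classes CO L W and co l w (87 + 119 = 206) plus the double crossovers (56).
RF(co–l) = (206 + 56) / 1985 = 262/1985 = 0.1320 → 13.2 cM.

13.2 cM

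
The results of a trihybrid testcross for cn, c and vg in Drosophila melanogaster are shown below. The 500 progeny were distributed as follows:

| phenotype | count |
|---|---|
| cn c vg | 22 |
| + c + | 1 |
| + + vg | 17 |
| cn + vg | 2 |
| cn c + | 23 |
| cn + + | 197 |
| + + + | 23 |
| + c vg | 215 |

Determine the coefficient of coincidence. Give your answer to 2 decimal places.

0.73

The two most frequent reciprocal classes, cn + + and + c vg, are the parental types, so the F1 was cn + + / + c vg.
The two rarest classes, cn + vg and + c +, are the double crossovers. Comparing them with the parentals, only the vg allele has switched, so vg is the middle locus and the order is c – vg – cn.
c–vg: (40 + 3)/500 = 0.0860; vg–cn: (45 + 3)/500 = 0.0960.
Expected DCO frequency = 0.0860 × 0.0960 ≈ 0.00826; observed = 3/500 ≈ 0.00600.
Coefficient of coincidence = 0.00600/0.00826 ≈ 0.73.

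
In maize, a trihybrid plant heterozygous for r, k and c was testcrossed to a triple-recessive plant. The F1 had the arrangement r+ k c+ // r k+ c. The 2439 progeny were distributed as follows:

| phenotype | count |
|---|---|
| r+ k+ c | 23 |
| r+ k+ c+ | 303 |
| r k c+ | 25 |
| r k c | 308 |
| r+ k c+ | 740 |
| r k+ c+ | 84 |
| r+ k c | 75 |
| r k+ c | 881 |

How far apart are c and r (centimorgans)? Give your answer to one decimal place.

8.5 centimorgans

The two rarest classes, r k c+ and r+ k+ c, are the double crossovers. Comparing them with the parentals, only the r allele has switched, so r is the middle locus and the order is k – r – c.
Crossovers in the r–c interval produce the single-crossover classes r+ k c and r k+ c+ (75 + 84 = 159) plus the double crossovers (48).
RF(r–c) = (159 + 48) / 2439 = 207/2439 = 0.0849 → 8.5 centimorgans.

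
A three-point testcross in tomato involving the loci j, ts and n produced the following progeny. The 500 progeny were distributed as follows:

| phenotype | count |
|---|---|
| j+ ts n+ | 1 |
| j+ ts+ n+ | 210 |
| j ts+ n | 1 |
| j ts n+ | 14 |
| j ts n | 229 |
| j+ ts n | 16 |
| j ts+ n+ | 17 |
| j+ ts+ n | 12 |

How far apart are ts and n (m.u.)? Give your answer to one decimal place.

5.6 m.u.

The two most frequent reciprocal classes, j ts n and j+ ts+ n+, are the parental types, so the F1 was j ts n / j+ ts+ n+.
The two rarest classes, j ts+ n and j+ ts n+, are the double crossovers. Comparing them with the parentals, only the ts allele has switched, so ts is the middle locus and the order is n – ts – j.
Crossovers in the n–ts interval produce the single-crossover classes j ts n+ and j+ ts+ n (14 + 12 = 26) plus the double crossovers (2).
RF(n–ts) = (26 + 2) / 500 = 28/500 = 0.0560 → 5.6 m.u.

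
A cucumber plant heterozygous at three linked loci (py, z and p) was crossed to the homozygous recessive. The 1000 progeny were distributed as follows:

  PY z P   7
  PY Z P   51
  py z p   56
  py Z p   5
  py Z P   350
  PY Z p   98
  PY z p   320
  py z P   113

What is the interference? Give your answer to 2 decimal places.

0.55

The two most frequent reciprocal classes, py Z P and PY z p, are the parental types, so the F1 was py Z P / PY z p.
The two rarest classes, py Z p and PY z P, are the double crossovers. Comparing them with the parentals, only the p allele has switched, so p is the middle locus and the order is py – p – z.
py–p: (107 + 12)/1000 = 0.1190; p–z: (211 + 12)/1000 = 0.2230.
Expected DCO frequency = 0.1190 × 0.2230 ≈ 0.02654; observed = 12/1000 ≈ 0.01200.
Coefficient of coincidence = 0.01200/0.02654 ≈ 0.45; interference = 1 − 0.45 = 0.55.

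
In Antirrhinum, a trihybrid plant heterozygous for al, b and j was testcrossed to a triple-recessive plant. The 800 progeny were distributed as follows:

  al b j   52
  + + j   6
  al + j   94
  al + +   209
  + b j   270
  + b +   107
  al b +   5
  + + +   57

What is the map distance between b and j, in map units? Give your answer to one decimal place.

26.5 map units

The two most frequent reciprocal classes, al + + and + b j, are the parental types, so the F1 was al + + / + b j.
The two rarest classes, al b + and + + j, are the double crossovers. Comparing them with the parentals, only the b allele has switched, so b is the middle locus and the order is al – b – j.
Crossovers in the b–j interval produce the single-crossover classes al + j and + b + (94 + 107 = 201) plus the double crossovers (11).
RF(b–j) = (201 + 11) / 800 = 212/800 = 0.2650 → 26.5 map units.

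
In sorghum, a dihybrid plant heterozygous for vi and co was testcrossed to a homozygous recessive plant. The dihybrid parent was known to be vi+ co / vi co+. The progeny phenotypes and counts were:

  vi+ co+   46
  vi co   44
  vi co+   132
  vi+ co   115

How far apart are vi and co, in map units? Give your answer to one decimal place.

The recombinant classes are vi+ co+ and vi co: 46 + 44 = 90.
Recombination frequency = 90/337 = 0.2671 ≈ 26.7%, i.e. 26.7 map units.

26.7 map units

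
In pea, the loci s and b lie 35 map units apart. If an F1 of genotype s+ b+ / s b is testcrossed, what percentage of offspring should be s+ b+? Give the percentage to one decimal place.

A map distance of 35 map units corresponds to a recombination frequency of 0.350.
The F1 is s+ b+ / s b, so s+ b+ is a parental gamete class with expected frequency (1 − r)/2 = 0.650/2 = 0.3250.
That is 0.3250 = 32.5% of the progeny.

32.5%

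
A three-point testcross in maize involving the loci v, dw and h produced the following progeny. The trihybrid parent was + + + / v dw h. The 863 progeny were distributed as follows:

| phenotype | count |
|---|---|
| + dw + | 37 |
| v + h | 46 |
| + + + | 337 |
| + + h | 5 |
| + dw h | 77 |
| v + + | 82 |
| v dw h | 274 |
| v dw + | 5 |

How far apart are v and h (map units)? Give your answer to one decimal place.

The two rarest classes, + + h and v dw +, are the double crossovers. Comparing them with the parentals, only the h allele has switched, so h is the middle locus and the order is v – h – dw.
Crossovers in the v–h interval produce the single-crossover classes v + + and + dw h (82 + 77 = 159) plus the double crossovers (10).
RF(v–h) = (159 + 10) / 863 = 169/863 = 0.1958 → 19.6 map units.

19.6 map units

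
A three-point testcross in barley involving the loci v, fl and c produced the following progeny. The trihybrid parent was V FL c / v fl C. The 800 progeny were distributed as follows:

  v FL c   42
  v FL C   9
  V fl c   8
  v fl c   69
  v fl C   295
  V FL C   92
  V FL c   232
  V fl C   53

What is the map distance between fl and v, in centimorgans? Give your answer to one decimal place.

The two rarest classes, V fl c and v FL C, are the double crossovers. Comparing them with the parentals, only the fl allele has switched, so fl is the middle locus and the order is v – fl – c.
Crossovers in the v–fl interval produce the single-crossover classes v FL c and V fl C (42 + 53 = 95) plus the double crossovers (17).
RF(v–fl) = (95 + 17) / 800 = 112/800 = 0.1400 → 14.0 centimorgans.

14.0 centimorgans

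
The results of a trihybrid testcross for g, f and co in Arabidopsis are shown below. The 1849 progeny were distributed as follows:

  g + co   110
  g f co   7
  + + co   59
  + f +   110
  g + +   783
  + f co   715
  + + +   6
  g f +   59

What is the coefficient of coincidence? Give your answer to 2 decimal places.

0.79

The two most frequent reciprocal classes, g + + and + f co, are the parental types, so the F1 was g + + / + f co.
The two rarest classes, + + + and g f co, are the double crossovers. Comparing them with the parentals, only the g allele has switched, so g is the middle locus and the order is f – g – co.
f–g: (118 + 13)/1849 = 0.0708; g–co: (220 + 13)/1849 = 0.1260.
Expected DCO frequency = 0.0708 × 0.1260 ≈ 0.00892; observed = 13/1849 ≈ 0.00703.
Coefficient of coincidence = 0.00703/0.00892 ≈ 0.79.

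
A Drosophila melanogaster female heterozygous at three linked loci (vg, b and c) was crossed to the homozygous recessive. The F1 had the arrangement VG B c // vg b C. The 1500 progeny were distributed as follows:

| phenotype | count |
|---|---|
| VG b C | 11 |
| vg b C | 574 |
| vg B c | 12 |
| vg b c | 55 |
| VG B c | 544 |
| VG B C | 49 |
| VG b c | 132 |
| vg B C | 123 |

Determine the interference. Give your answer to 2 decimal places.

0.02

The two rarest classes, vg B c and VG b C, are the double crossovers. Comparing them with the parentals, only the vg allele has switched, so vg is the middle locus and the order is b – vg – c.
b–vg: (255 + 23)/1500 = 0.1853; vg–c: (104 + 23)/1500 = 0.0847.
Expected DCO frequency = 0.1853 × 0.0847 ≈ 0.01569; observed = 23/1500 ≈ 0.01533.
Coefficient of coincidence = 0.01533/0.01569 ≈ 0.98; interference = 1 − 0.98 = 0.02.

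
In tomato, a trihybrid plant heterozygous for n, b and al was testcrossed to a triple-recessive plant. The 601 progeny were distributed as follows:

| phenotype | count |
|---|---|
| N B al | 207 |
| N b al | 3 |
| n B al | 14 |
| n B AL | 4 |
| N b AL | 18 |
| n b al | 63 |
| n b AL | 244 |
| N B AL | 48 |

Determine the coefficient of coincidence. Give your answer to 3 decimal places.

0.914

The two most frequent reciprocal classes, N B al and n b AL, are the parental types, so the F1 was N B al / n b AL.
The two rarest classes, N b al and n B AL, are the double crossovers. Comparing them with the parentals, only the b allele has switched, so b is the middle locus and the order is n – b – al.
n–b: (32 + 7)/601 = 0.0649; b–al: (111 + 7)/601 = 0.1963.
Expected DCO frequency = 0.0649 × 0.1963 ≈ 0.01274; observed = 7/601 ≈ 0.01165.
Coefficient of coincidence = 0.01165/0.01274 ≈ 0.914.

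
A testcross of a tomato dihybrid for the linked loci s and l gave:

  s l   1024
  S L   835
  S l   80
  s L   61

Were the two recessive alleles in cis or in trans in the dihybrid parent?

cis

The two most frequent classes are S L (835) and s l (1024); these are the parental (non-recombinant) types.
So the F1 carried S L on one chromosome and s l on the other — the recessive alleles are on the same chromosome (cis / coupling).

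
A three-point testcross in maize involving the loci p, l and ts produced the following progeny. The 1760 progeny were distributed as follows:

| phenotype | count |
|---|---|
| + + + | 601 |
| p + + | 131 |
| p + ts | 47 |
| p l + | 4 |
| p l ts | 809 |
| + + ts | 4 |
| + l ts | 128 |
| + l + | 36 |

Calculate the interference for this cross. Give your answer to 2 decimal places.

The two most frequent reciprocal classes, p l ts and + + +, are the parental types, so the F1 was p l ts / + + +.
The two rarest classes, p l + and + + ts, are the double crossovers. Comparing them with the parentals, only the ts allele has switched, so ts is the middle locus and the order is p – ts – l.
p–ts: (259 + 8)/1760 = 0.1517; ts–l: (83 + 8)/1760 = 0.0517.
Expected DCO frequency = 0.1517 × 0.0517 ≈ 0.00784; observed = 8/1760 ≈ 0.00455.
Coefficient of coincidence = 0.00455/0.00784 ≈ 0.58; interference = 1 − 0.58 = 0.42.

0.42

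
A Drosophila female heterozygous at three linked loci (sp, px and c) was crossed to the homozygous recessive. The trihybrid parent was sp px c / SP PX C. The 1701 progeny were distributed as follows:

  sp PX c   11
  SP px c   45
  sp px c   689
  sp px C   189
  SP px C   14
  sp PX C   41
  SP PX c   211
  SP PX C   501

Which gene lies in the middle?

px

The two rarest classes, sp PX c and SP px C, are the double crossovers. Comparing them with the parentals, only the px allele has switched, so px is the middle locus and the order is c – px – sp.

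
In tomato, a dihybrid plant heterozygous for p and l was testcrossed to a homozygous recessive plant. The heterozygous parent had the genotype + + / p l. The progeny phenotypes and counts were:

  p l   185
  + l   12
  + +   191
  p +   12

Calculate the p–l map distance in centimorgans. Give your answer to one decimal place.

The recombinant classes are + l and p +: 12 + 12 = 24.
Recombination frequency = 24/400 = 0.0600 ≈ 6.0%, i.e. 6.0 centimorgans.

6.0 centimorgans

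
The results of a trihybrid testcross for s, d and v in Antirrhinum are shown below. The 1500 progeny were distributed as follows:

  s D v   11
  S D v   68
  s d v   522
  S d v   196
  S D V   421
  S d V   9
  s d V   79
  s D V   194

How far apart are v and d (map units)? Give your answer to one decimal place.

11.1 map units

The two most frequent reciprocal classes, S D V and s d v, are the parental types, so the F1 was S D V / s d v.
The two rarest classes, S d V and s D v, are the double crossovers. Comparing them with the parentals, only the d allele has switched, so d is the middle locus and the order is v – d – s.
Crossovers in the v–d interval produce the single-crossover classes S D v and s d V (68 + 79 = 147) plus the double crossovers (20).
RF(v–d) = (147 + 20) / 1500 = 167/1500 = 0.1113 → 11.1 map units.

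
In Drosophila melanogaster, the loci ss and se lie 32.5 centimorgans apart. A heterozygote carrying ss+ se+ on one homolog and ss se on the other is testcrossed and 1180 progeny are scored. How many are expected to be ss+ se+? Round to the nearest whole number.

398

A map distance of 32.5 centimorgans corresponds to a recombination frequency of 0.325.
The F1 is ss+ se+ / ss se, so ss+ se+ is a parental gamete class with expected frequency (1 − r)/2 = 0.675/2 = 0.3375.
Expected number = 0.3375 × 1180 = 398.25 ≈ 398.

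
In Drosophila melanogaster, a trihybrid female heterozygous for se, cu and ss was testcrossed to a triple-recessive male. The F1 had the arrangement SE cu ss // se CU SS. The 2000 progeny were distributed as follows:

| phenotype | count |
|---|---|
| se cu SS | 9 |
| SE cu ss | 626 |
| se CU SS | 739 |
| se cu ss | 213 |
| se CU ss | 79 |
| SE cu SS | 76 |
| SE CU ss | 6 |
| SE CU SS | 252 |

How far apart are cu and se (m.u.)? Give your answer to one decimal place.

The two rarest classes, SE CU ss and se cu SS, are the double crossovers. Comparing them with the parentals, only the cu allele has switched, so cu is the middle locus and the order is se – cu – ss.
Crossovers in the se–cu interval produce the single-crossover classes se cu ss and SE CU SS (213 + 252 = 465) plus the double crossovers (15).
RF(se–cu) = (465 + 15) / 2000 = 480/2000 = 0.2400 → 24.0 m.u.

24.0 m.u.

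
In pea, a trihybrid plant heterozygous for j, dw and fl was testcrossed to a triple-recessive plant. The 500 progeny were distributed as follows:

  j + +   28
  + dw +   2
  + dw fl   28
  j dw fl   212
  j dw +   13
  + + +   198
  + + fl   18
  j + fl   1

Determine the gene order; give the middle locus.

The two most frequent reciprocal classes, j dw fl and + + +, are the parental types, so the F1 was j dw fl / + + +.
The two rarest classes, j + fl and + dw +, are the double crossovers. Comparing them with the parentals, only the dw allele has switched, so dw is the middle locus and the order is fl – dw – j.

dw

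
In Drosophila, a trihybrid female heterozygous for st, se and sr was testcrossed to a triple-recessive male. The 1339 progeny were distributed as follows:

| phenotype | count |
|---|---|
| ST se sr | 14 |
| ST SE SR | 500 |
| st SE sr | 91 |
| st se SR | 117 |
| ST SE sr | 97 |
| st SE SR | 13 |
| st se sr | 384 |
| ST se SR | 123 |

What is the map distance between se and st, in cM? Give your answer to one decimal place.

18.0 cM

The two most frequent reciprocal classes, ST SE SR and st se sr, are the parental types, so the F1 was ST SE SR / st se sr.
The two rarest classes, st SE SR and ST se sr, are the double crossovers. Comparing them with the parentals, only the st allele has switched, so st is the middle locus and the order is sr – st – se.
Crossovers in the st–se interval produce the single-crossover classes ST se SR and st SE sr (123 + 91 = 214) plus the double crossovers (27).
RF(st–se) = (214 + 27) / 1339 = 241/1339 = 0.1800 → 18.0 cM.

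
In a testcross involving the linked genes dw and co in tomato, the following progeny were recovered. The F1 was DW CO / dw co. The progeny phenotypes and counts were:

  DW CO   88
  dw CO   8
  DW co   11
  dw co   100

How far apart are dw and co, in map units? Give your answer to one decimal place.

The recombinant classes are DW co and dw CO: 11 + 8 = 19.
Recombination frequency = 19/207 = 0.0918 ≈ 9.2%, i.e. 9.2 map units.

9.2 map units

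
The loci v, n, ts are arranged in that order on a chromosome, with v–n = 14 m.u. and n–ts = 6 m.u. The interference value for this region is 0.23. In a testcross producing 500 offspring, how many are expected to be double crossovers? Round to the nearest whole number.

3

Map distances give recombination frequencies of 0.140 and 0.060 for the two intervals.
With interference 0.23 (so coincidence = 0.77), expected double-crossover frequency = 0.140 × 0.060 × 0.77 = 0.00647.
Expected number = 0.00647 × 500 = 3.23 ≈ 3.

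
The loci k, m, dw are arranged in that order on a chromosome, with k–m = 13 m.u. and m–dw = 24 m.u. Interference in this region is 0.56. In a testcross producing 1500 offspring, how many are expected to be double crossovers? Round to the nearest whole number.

Map distances give recombination frequencies of 0.130 and 0.240 for the two intervals.
With interference 0.56 (so coincidence = 0.44), expected double-crossover frequency = 0.130 × 0.240 × 0.44 = 0.01373.
Expected number = 0.01373 × 1500 = 20.59 ≈ 21.

21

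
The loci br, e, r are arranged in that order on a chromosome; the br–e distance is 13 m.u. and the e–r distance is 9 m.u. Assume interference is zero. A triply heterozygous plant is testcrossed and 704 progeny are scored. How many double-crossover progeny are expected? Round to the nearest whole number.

Map distances give recombination frequencies of 0.130 and 0.090 for the two intervals.
With no interference, expected double-crossover frequency = 0.130 × 0.090 = 0.01170.
Expected number = 0.01170 × 704 = 8.24 ≈ 8.

8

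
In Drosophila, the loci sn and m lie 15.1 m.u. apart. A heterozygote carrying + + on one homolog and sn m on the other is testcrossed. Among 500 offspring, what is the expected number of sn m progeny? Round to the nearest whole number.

212

A map distance of 15.1 m.u. corresponds to a recombination frequency of 0.151.
The F1 is + + / sn m, so sn m is a parental gamete class with expected frequency (1 − r)/2 = 0.849/2 = 0.4245.
Expected number = 0.4245 × 500 = 212.25 ≈ 212.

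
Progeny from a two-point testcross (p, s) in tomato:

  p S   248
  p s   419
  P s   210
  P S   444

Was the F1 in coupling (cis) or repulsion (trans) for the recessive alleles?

cis

The two most frequent classes are P S (444) and p s (419); these are the parental (non-recombinant) types.
So the F1 carried P S on one chromosome and p s on the other — the recessive alleles are on the same chromosome (cis / coupling).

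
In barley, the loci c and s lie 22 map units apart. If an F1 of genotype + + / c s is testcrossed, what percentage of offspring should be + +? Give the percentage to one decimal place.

A map distance of 22 map units corresponds to a recombination frequency of 0.220.
The F1 is + + / c s, so + + is a parental gamete class with expected frequency (1 − r)/2 = 0.780/2 = 0.3900.
That is 0.3900 = 39.0% of the progeny.

39.0%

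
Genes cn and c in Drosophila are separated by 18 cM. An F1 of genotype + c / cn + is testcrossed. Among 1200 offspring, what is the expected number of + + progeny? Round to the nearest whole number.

A map distance of 18 cM corresponds to a recombination frequency of 0.180.
The F1 is + c / cn +, so + + is a recombinant gamete class with expected frequency r/2 = 0.180/2 = 0.0900.
Expected number = 0.0900 × 1200 = 108.00 ≈ 108.

108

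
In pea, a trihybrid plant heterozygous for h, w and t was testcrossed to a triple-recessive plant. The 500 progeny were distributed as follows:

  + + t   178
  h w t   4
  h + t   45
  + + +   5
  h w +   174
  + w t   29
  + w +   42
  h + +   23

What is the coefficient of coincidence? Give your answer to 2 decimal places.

The two most frequent reciprocal classes, h w + and + + t, are the parental types, so the F1 was h w + / + + t.
The two rarest classes, h w t and + + +, are the double crossovers. Comparing them with the parentals, only the t allele has switched, so t is the middle locus and the order is h – t – w.
h–t: (87 + 9)/500 = 0.1920; t–w: (52 + 9)/500 = 0.1220.
Expected DCO frequency = 0.1920 × 0.1220 ≈ 0.02342; observed = 9/500 ≈ 0.01800.
Coefficient of coincidence = 0.01800/0.02342 ≈ 0.77.

0.77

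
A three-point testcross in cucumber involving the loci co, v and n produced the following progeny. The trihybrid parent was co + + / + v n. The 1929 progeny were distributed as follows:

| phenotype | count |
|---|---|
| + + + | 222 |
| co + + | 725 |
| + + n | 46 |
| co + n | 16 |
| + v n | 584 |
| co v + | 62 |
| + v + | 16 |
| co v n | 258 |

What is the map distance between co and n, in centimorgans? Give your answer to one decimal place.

26.5 centimorgans

The two rarest classes, co + n and + v +, are the double crossovers. Comparing them with the parentals, only the n allele has switched, so n is the middle locus and the order is co – n – v.
Crossovers in the co–n interval produce the single-crossover classes + + + and co v n (222 + 258 = 480) plus the double crossovers (32).
RF(co–n) = (480 + 32) / 1929 = 512/1929 = 0.2654 → 26.5 centimorgans.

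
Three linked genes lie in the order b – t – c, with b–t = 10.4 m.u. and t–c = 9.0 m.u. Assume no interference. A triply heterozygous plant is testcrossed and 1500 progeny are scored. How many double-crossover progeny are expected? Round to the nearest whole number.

Map distances give recombination frequencies of 0.104 and 0.090 for the two intervals.
With no interference, expected double-crossover frequency = 0.104 × 0.090 = 0.00936.
Expected number = 0.00936 × 1500 = 14.04 ≈ 14.

14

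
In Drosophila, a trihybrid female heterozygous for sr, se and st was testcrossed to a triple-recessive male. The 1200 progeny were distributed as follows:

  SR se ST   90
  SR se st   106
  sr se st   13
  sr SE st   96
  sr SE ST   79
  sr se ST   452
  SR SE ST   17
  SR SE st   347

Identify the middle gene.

st

The two most frequent reciprocal classes, SR SE st and sr se ST, are the parental types, so the F1 was SR SE st / sr se ST.
The two rarest classes, SR SE ST and sr se st, are the double crossovers. Comparing them with the parentals, only the st allele has switched, so st is the middle locus and the order is sr – st – se.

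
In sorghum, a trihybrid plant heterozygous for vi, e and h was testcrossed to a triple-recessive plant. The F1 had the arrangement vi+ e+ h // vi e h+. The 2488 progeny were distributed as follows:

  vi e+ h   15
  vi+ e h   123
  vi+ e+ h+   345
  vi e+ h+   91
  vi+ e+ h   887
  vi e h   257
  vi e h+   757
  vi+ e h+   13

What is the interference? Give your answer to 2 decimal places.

0.54

The two rarest classes, vi e+ h and vi+ e h+, are the double crossovers. Comparing them with the parentals, only the vi allele has switched, so vi is the middle locus and the order is h – vi – e.
h–vi: (602 + 28)/2488 = 0.2532; vi–e: (214 + 28)/2488 = 0.0973.
Expected DCO frequency = 0.2532 × 0.0973 ≈ 0.02464; observed = 28/2488 ≈ 0.01125.
Coefficient of coincidence = 0.01125/0.02464 ≈ 0.46; interference = 1 − 0.46 = 0.54.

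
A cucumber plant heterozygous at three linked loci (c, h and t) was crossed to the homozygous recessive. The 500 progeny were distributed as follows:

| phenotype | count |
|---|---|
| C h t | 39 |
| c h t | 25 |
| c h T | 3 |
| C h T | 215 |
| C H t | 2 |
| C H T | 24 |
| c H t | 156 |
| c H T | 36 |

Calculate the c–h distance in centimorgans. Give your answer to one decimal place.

10.8 centimorgans

The two most frequent reciprocal classes, c H t and C h T, are the parental types, so the F1 was c H t / C h T.
The two rarest classes, C H t and c h T, are the double crossovers. Comparing them with the parentals, only the c allele has switched, so c is the middle locus and the order is h – c – t.
Crossovers in the h–c interval produce the single-crossover classes c h t and C H T (25 + 24 = 49) plus the double crossovers (5).
RF(h–c) = (49 + 5) / 500 = 54/500 = 0.1080 → 10.8 centimorgans.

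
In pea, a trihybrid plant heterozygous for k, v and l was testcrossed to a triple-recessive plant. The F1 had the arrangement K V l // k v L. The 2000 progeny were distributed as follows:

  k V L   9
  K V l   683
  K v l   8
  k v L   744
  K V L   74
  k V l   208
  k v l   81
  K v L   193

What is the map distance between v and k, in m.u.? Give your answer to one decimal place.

20.9 m.u.

The two rarest classes, K v l and k V L, are the double crossovers. Comparing them with the parentals, only the v allele has switched, so v is the middle locus and the order is k – v – l.
Crossovers in the k–v interval produce the single-crossover classes k V l and K v L (208 + 193 = 401) plus the double crossovers (17).
RF(k–v) = (401 + 17) / 2000 = 418/2000 = 0.2090 → 20.9 m.u.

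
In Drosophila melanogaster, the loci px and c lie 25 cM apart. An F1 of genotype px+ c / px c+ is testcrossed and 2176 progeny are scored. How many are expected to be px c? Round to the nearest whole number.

A map distance of 25 cM corresponds to a recombination frequency of 0.250.
The F1 is px+ c / px c+, so px c is a recombinant gamete class with expected frequency r/2 = 0.250/2 = 0.1250.
Expected number = 0.1250 × 2176 = 272.00 ≈ 272.

272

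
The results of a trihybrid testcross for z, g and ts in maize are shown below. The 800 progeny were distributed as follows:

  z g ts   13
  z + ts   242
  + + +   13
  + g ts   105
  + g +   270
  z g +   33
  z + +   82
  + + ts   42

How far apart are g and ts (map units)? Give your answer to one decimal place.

The two most frequent reciprocal classes, z + ts and + g +, are the parental types, so the F1 was z + ts / + g +.
The two rarest classes, z g ts and + + +, are the double crossovers. Comparing them with the parentals, only the g allele has switched, so g is the middle locus and the order is ts – g – z.
Crossovers in the ts–g interval produce the single-crossover classes z + + and + g ts (82 + 105 = 187) plus the double crossovers (26).
RF(ts–g) = (187 + 26) / 800 = 213/800 = 0.2662 → 26.6 map units.

26.6 map units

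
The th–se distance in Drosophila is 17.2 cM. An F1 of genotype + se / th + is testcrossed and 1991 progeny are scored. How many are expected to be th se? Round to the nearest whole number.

171

A map distance of 17.2 cM corresponds to a recombination frequency of 0.172.
The F1 is + se / th +, so th se is a recombinant gamete class with expected frequency r/2 = 0.172/2 = 0.0860.
Expected number = 0.0860 × 1991 = 171.23 ≈ 171.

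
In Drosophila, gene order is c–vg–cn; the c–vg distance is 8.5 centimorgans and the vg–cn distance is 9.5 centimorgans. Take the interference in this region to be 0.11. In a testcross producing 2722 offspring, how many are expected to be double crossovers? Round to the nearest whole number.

20

Map distances give recombination frequencies of 0.085 and 0.095 for the two intervals.
With interference 0.11 (so coincidence = 0.89), expected double-crossover frequency = 0.085 × 0.095 × 0.89 = 0.00719.
Expected number = 0.00719 × 2722 = 19.56 ≈ 20.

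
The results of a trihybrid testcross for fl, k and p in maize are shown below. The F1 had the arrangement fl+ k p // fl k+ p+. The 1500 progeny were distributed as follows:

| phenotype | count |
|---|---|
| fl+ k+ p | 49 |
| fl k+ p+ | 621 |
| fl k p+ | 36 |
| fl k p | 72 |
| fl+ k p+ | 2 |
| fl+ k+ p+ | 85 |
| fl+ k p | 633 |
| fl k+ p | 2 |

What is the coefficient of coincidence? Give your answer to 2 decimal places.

0.42

The two rarest classes, fl+ k p+ and fl k+ p, are the double crossovers. Comparing them with the parentals, only the p allele has switched, so p is the middle locus and the order is k – p – fl.
k–p: (85 + 4)/1500 = 0.0593; p–fl: (157 + 4)/1500 = 0.1073.
Expected DCO frequency = 0.0593 × 0.1073 ≈ 0.00636; observed = 4/1500 ≈ 0.00267.
Coefficient of coincidence = 0.00267/0.00636 ≈ 0.42.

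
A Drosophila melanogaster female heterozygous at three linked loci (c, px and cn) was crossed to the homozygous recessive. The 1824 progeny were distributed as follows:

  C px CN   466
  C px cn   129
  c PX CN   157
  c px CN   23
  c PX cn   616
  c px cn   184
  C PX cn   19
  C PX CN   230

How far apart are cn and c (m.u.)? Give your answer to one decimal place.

18.0 m.u.

The two most frequent reciprocal classes, c PX cn and C px CN, are the parental types, so the F1 was c PX cn / C px CN.
The two rarest classes, C PX cn and c px CN, are the double crossovers. Comparing them with the parentals, only the c allele has switched, so c is the middle locus and the order is px – c – cn.
Crossovers in the c–cn interval produce the single-crossover classes c PX CN and C px cn (157 + 129 = 286) plus the double crossovers (42).
RF(c–cn) = (286 + 42) / 1824 = 328/1824 = 0.1798 → 18.0 m.u.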